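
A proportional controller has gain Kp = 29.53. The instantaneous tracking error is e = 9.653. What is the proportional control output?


u_P = Kp * e = 29.53 * 9.653 = 285.0531

285.0531


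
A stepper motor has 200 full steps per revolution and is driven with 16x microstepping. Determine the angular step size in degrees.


step = 360/(200*16) = 360/3200 = 0.1125

0.1125 degrees


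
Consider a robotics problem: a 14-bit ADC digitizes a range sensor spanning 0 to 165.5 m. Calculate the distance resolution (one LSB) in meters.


res = range / 2^n = 165.5/2^14 = 165.5/16384 = 0.0101

0.0101 m


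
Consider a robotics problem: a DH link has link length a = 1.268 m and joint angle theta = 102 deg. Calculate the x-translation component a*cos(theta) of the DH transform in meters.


a*cos(theta) = 1.268*cos(102 deg) = -0.2636

-0.2636 m


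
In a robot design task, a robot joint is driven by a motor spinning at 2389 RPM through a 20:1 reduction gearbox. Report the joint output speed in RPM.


omega_joint = omega_motor / N = 2389 / 20 = 119.4500

119.4500 RPM


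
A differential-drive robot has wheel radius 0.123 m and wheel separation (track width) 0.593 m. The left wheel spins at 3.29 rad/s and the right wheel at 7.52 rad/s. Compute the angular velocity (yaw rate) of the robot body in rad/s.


omega = r*(wR - wL)/L = 0.123*(7.52 - (3.29))/0.593 = 0.8774

0.8774 rad/s


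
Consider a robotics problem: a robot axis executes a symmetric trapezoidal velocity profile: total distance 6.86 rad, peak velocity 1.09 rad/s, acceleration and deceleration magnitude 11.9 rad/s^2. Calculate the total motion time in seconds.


t_acc = v/a = 1.09/11.9 = 0.091597 s
d_acc = v^2/(2a) = 0.049920 rad (each ramp)
d_cruise = 6.86 - 2*0.049920 = 6.760160 rad
t_cruise = 6.760160/1.09 = 6.201982 s
t_total = 2*0.091597 + 6.201982 = 6.3852

6.3852 s


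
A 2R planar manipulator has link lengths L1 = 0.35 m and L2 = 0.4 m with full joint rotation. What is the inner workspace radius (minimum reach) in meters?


r_min = |L1 - L2| = |0.35 - 0.4| = 0.0500

0.0500 m


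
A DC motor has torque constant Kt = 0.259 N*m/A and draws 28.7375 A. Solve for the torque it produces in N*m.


tau = Kt * I = 0.259*28.7375 = 7.4430

7.4430 N*m


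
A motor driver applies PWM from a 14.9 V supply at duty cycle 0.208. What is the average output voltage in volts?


V_avg = V_supply * D = 14.9*0.208 = 3.0992

3.0992 V


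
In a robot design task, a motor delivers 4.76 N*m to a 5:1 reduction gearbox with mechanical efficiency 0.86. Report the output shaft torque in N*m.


tau_out = tau_in * N * eta = 4.76 * 5 * 0.86 = 20.4680

20.4680 N*m


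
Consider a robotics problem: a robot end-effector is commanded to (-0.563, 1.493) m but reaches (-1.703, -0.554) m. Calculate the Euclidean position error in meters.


dx = -1.703 - (-0.563) = -1.1400, dy = -0.554 - (1.493) = -2.0470
err = sqrt(1.299600 + 4.190209) = 2.3430

2.3430 m


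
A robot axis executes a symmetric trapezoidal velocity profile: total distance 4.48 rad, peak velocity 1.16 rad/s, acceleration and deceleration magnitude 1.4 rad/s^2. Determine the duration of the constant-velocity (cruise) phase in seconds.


t_acc = v/a = 0.828571 s, d_acc = v^2/(2a) = 0.480571 rad each
d_cruise = 4.48 - 2*0.480571 = 3.518858 rad
t_cruise = d_cruise/v = 3.518858/1.16 = 3.0335

3.0335 s


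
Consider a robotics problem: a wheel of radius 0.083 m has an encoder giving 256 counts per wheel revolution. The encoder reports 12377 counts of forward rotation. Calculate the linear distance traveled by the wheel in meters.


revs = 12377/256 = 48.347656
d = revs * 2*pi*r = 48.347656 * 2*pi*0.083 = 25.2135

25.2135 m


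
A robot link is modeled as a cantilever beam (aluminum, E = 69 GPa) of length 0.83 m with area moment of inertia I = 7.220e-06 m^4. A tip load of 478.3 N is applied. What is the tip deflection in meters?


delta = F*L^3/(3*E*I) = 478.3*0.83^3/(3*6.900e+10*7.220e-06)
      = 273.4857221/1494540 = 1.8299e-04

1.8299e-04 m


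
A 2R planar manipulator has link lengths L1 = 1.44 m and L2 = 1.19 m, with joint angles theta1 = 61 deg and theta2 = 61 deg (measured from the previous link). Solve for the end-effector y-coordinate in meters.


y = L1*sin(th1) + L2*sin(th1+th2) = 1.44*sin(61 deg) + 1.19*sin(122 deg) = 2.2686

2.2686 m


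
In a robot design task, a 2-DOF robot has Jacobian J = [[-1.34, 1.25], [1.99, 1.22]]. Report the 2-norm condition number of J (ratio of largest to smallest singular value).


JJ^T eigenvalues: trace(JJ^T) = 8.8066, det(JJ^T) = det(J)^2 = 16.99335729
s_max^2 = (8.8066 + sqrt(9.58277440))/2 = 5.95110283
s_min^2 = (8.8066 - sqrt(9.58277440))/2 = 2.85549717
kappa = s_max/s_min = sqrt(5.95110283/2.85549717) = 1.4436

1.4436


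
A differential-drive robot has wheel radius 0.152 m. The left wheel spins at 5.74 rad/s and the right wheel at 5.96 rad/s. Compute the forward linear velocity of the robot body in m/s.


v = r*(wR + wL)/2 = 0.152*(5.96 + 5.74)/2 = 0.8892

0.8892 m/s


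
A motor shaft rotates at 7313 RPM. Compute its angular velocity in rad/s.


omega = 7313 * 2*pi/60 = 765.8156

765.8156 rad/s


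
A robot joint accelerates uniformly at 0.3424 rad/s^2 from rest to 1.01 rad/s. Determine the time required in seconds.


t = delta_omega / alpha = 1.01 / 0.3424 = 2.9498

2.9498 s


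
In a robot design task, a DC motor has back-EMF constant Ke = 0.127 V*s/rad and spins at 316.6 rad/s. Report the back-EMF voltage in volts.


V_emf = Ke * omega = 0.127*316.6 = 40.2082

40.2082 V


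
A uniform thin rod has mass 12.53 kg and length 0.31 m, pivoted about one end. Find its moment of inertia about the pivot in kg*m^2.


I = (1/3)*m*L^2 = (1/3)*12.53*0.31^2 = 0.4014

0.4014 kg*m^2


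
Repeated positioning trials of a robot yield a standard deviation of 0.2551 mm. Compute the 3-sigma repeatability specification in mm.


repeatability = 3*sigma = 3*0.2551 = 0.7653

0.7653 mm


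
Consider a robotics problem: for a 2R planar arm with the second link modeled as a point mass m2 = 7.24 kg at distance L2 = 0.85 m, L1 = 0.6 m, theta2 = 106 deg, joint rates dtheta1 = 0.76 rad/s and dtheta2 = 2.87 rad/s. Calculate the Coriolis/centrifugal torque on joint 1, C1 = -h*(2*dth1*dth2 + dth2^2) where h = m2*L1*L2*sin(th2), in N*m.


h = m2*L1*L2*sin(th2) = 7.24*0.6*0.85*sin(106 deg) = 3.549363
C1 = -h*(2*0.76*2.87 + 2.87^2) = -3.549363*12.5993 = -44.7195

-44.7195 N*m


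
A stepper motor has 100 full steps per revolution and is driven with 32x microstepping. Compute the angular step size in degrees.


step = 360/(100*32) = 360/3200 = 0.1125

0.1125 degrees


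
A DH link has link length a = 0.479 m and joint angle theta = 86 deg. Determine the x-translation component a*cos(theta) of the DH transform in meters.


a*cos(theta) = 0.479*cos(86 deg) = 0.0334

0.0334 m


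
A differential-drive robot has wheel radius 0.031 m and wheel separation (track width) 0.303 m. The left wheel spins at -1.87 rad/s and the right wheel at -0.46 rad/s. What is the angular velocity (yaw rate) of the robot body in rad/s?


omega = r*(wR - wL)/L = 0.031*(-0.46 - (-1.87))/0.303 = 0.1443

0.1443 rad/s


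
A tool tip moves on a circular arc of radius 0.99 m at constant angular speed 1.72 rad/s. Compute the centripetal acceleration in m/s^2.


a_c = omega^2 * r = 1.72^2 * 0.99 = 2.9288

2.9288 m/s^2


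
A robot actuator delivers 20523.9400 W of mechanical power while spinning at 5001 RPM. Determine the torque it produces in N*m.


omega = 5001 * 2*pi/60 = 523.703495 rad/s
tau = P / omega = 20523.9400 / 523.703495 = 39.1900

39.1900 N*m


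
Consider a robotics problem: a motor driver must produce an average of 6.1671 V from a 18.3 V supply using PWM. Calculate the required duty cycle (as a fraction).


D = V_avg/V_supply = 6.1671/18.3 = 0.3370

0.3370


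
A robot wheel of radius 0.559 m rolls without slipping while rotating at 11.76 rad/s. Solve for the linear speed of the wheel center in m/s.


v = omega * r = 11.76 * 0.559 = 6.5738

6.5738 m/s


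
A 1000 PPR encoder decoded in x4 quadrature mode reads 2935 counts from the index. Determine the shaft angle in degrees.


angle = counts * 360 / (PPR*4) = 2935 * 360 / 4000 = 264.1500

264.1500 degrees


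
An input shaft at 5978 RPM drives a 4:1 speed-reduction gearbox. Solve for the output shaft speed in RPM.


omega_out = omega_in / N = 5978 / 4 = 1494.5000

1494.5000 RPM


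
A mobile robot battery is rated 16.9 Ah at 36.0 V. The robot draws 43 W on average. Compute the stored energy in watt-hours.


E = capacity * V = 16.9*36.0 = 608.4000

608.4000 Wh


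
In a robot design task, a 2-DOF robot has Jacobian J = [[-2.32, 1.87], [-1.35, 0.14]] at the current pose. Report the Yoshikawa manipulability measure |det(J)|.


det(J) = -2.32*0.14 - (1.87)*(-1.35) = 2.1997
|det(J)| = 2.1997

2.1997


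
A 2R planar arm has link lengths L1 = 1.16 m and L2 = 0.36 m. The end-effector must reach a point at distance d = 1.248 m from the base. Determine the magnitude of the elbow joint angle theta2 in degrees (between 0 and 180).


cos(th2) = (d^2 - L1^2 - L2^2)/(2*L1*L2) = (1.248^2 - 1.16^2 - 0.36^2)/(2*1.16*0.36) = 0.09854406
th2 = acos(0.09854406) = 84.3447 deg

84.3447 degrees


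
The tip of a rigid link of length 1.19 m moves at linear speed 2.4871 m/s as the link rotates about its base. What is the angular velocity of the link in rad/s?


omega = v / L = 2.4871 / 1.19 = 2.0900

2.0900 rad/s


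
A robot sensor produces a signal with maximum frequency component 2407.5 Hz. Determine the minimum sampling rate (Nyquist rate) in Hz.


f_s,min = 2*f_max = 2*2407.5 = 4815.0000

4815.0000 Hz


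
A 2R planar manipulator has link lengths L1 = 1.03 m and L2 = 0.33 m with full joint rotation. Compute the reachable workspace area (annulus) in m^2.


r_max = L1 + L2 = 1.3600, r_min = |L1 - L2| = 0.7000
A = pi*(r_max^2 - r_min^2) = pi*(1.8496 - 0.4900) = 4.2713

4.2713 m^2


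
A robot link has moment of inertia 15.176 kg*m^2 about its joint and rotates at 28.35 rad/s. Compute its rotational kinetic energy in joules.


KE = (1/2)*I*omega^2 = 0.5*15.176*28.35^2 = 6098.6463

6098.6463 J


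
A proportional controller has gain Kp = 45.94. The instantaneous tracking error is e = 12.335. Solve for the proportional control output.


u_P = Kp * e = 45.94 * 12.335 = 566.6699

566.6699


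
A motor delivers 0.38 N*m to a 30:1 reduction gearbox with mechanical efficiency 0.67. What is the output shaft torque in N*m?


tau_out = tau_in * N * eta = 0.38 * 30 * 0.67 = 7.6380

7.6380 N*m


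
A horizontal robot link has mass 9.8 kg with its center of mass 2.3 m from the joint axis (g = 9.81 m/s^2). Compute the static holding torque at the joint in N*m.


tau = m*g*L = 9.8 * 9.81 * 2.3 = 221.1174

221.1174 N*m


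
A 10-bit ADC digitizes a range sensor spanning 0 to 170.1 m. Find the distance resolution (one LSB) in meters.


res = range / 2^n = 170.1/2^10 = 170.1/1024 = 0.1661

0.1661 m


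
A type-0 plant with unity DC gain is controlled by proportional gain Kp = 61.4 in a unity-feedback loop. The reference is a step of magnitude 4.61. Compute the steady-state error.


e_ss = R/(1 + Kp) = 4.61/(1 + 61.4) = 4.61/62.4000 = 0.0739

0.0739


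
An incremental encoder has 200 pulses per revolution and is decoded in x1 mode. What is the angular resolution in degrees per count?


resolution = 360 / (PPR * 1) = 360 / 200 = 1.8000

1.8000 degrees


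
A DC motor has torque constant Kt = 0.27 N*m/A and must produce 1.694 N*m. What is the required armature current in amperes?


I = tau / Kt = 1.694/0.27 = 6.2741

6.2741 A


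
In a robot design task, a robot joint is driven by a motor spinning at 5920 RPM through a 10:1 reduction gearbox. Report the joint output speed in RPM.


omega_joint = omega_motor / N = 5920 / 10 = 592.0000

592.0000 RPM


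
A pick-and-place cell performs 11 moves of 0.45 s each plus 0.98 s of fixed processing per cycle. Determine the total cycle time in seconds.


T = 11*0.45 + 0.98 = 5.9300

5.9300 s


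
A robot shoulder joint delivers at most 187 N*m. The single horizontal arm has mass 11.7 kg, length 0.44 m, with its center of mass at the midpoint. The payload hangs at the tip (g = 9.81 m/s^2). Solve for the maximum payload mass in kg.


tau_arm = m_arm*g*(L/2) = 11.7*9.81*0.44/2 = 25.2509 N*m
tau_payload = tau_max - tau_arm = 187 - 25.2509 = 161.7491
m_payload = tau_payload / (g*L) = 161.7491 / (9.81*0.44) = 37.4731

37.4731 kg


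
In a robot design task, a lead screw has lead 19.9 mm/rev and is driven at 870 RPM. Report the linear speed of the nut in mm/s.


v = lead * (RPM/60) = 19.9*870/60 = 288.5500

288.5500 mm/s


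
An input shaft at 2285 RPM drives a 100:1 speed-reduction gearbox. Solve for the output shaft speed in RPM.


omega_out = omega_in / N = 2285 / 100 = 22.8500

22.8500 RPM


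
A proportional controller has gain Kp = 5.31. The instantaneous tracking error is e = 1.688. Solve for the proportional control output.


u_P = Kp * e = 5.31 * 1.688 = 8.9633

8.9633


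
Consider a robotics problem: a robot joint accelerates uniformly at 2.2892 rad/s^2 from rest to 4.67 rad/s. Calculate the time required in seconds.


t = delta_omega / alpha = 4.67 / 2.2892 = 2.0400

2.0400 s


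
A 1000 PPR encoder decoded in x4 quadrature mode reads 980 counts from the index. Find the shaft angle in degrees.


angle = counts * 360 / (PPR*4) = 980 * 360 / 4000 = 88.2000

88.2000 degrees


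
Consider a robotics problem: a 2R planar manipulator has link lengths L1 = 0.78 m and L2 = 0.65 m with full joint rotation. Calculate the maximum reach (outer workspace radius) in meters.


r_max = L1 + L2 = 0.78 + 0.65 = 1.4300

1.4300 m


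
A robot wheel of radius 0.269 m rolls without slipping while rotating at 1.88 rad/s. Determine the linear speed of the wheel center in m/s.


v = omega * r = 1.88 * 0.269 = 0.5057

0.5057 m/s


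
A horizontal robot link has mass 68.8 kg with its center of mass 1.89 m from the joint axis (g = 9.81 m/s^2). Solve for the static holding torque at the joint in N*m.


tau = m*g*L = 68.8 * 9.81 * 1.89 = 1275.6139

1275.6139 N*m


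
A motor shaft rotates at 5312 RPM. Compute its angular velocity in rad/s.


omega = 5312 * 2*pi/60 = 556.2713

556.2713 rad/s


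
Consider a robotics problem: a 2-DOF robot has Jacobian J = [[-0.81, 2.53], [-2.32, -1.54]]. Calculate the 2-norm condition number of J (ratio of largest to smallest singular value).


JJ^T eigenvalues: trace(JJ^T) = 14.8110, det(JJ^T) = det(J)^2 = 50.65168900
s_max^2 = (14.8110 + sqrt(16.75896500))/2 = 9.45238574
s_min^2 = (14.8110 - sqrt(16.75896500))/2 = 5.35861426
kappa = s_max/s_min = sqrt(9.45238574/5.35861426) = 1.3281

1.3281


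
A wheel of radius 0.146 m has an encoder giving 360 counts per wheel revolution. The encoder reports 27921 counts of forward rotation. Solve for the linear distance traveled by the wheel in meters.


revs = 27921/360 = 77.558333
d = revs * 2*pi*r = 77.558333 * 2*pi*0.146 = 71.1478

71.1478 m


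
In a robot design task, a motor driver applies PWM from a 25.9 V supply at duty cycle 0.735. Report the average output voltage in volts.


V_avg = V_supply * D = 25.9*0.735 = 19.0365

19.0365 V


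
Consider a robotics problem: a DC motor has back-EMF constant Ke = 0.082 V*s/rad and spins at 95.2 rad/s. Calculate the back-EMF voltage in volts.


V_emf = Ke * omega = 0.082*95.2 = 7.8064

7.8064 V


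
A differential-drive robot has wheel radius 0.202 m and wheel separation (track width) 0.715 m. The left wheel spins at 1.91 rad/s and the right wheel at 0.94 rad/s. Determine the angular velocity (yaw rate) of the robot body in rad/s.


omega = r*(wR - wL)/L = 0.202*(0.94 - (1.91))/0.715 = -0.2740

-0.2740 rad/s


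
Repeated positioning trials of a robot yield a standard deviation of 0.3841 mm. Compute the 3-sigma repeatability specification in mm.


repeatability = 3*sigma = 3*0.3841 = 1.1523

1.1523 mm


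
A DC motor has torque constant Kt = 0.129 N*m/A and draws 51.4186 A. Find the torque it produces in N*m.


tau = Kt * I = 0.129*51.4186 = 6.6330

6.6330 N*m


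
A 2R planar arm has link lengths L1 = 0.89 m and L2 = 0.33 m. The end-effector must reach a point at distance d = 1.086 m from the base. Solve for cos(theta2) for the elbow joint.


cos(th2) = (d^2 - L1^2 - L2^2)/(2*L1*L2) = (1.086^2 - 0.89^2 - 0.33^2)/(2*0.89*0.33) = 0.4739

0.4739


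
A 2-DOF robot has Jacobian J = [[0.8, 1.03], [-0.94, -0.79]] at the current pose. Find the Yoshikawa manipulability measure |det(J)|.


det(J) = 0.8*-0.79 - (1.03)*(-0.94) = 0.3362
|det(J)| = 0.3362

0.3362


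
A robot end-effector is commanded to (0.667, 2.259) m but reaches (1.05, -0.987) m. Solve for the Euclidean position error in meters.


dx = 1.05 - (0.667) = 0.3830, dy = -0.987 - (2.259) = -3.2460
err = sqrt(0.146689 + 10.536516) = 3.2685

3.2685 m


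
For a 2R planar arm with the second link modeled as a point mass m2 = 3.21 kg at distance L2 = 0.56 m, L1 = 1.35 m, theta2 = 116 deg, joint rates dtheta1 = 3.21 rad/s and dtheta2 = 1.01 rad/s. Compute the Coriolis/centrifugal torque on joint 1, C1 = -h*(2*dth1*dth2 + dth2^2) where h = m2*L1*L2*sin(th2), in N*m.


h = m2*L1*L2*sin(th2) = 3.21*1.35*0.56*sin(116 deg) = 2.181157
C1 = -h*(2*3.21*1.01 + 1.01^2) = -2.181157*7.5043 = -16.3681

-16.3681 N*m


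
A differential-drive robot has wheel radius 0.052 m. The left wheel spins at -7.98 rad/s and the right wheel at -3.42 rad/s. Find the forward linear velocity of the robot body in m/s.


v = r*(wR + wL)/2 = 0.052*(-3.42 + -7.98)/2 = -0.2964

-0.2964 m/s


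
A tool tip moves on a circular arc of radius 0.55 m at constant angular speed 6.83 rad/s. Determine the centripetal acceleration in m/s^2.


a_c = omega^2 * r = 6.83^2 * 0.55 = 25.6569

25.6569 m/s^2


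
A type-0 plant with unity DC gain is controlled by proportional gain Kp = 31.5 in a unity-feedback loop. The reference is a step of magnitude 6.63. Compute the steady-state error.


e_ss = R/(1 + Kp) = 6.63/(1 + 31.5) = 6.63/32.5000 = 0.2040

0.2040


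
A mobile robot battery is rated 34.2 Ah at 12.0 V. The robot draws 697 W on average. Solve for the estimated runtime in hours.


E = 34.2*12.0 = 410.4000 Wh
t = E/P = 410.4000/697 = 0.5888

0.5888 hours


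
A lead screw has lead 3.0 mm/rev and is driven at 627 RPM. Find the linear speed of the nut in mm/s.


v = lead * (RPM/60) = 3.0*627/60 = 31.3500

31.3500 mm/s


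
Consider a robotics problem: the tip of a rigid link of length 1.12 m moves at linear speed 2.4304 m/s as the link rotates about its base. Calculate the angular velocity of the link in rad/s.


omega = v / L = 2.4304 / 1.12 = 2.1700

2.1700 rad/s


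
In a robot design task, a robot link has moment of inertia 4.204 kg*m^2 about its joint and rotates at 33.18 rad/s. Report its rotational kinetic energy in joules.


KE = (1/2)*I*omega^2 = 0.5*4.204*33.18^2 = 2314.1179

2314.1179 J


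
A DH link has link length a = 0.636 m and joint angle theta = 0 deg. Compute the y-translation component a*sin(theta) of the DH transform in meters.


a*sin(theta) = 0.636*sin(0 deg) = 0

0 m


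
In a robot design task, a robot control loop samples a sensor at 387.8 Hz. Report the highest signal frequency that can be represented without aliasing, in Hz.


f_max = f_s/2 = 387.8/2 = 193.9000

193.9000 Hz


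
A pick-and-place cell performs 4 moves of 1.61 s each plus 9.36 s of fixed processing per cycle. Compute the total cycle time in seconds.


T = 4*1.61 + 9.36 = 15.8000

15.8000 s


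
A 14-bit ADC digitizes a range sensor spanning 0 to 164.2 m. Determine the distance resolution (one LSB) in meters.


res = range / 2^n = 164.2/2^14 = 164.2/16384 = 0.0100

0.0100 m


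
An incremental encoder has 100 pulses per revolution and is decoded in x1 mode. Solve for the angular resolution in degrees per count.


resolution = 360 / (PPR * 1) = 360 / 100 = 3.6000

3.6000 degrees


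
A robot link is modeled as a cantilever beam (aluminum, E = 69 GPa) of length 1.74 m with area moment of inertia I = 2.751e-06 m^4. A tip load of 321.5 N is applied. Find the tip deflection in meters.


delta = F*L^3/(3*E*I) = 321.5*1.74^3/(3*6.900e+10*2.751e-06)
      = 1693.669716/569457 = 0.0030

0.0030 m


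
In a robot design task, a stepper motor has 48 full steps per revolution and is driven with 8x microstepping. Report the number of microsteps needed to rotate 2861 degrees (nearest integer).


step_size = 360/(48*8) = 360/384 = 0.937500 deg
n = 2861/(360/384) = 2861*384/360 = 3051.7333 -> 3052

3052 steps


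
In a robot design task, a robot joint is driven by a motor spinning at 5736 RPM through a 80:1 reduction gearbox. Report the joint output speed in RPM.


omega_joint = omega_motor / N = 5736 / 80 = 71.7000

71.7000 RPM


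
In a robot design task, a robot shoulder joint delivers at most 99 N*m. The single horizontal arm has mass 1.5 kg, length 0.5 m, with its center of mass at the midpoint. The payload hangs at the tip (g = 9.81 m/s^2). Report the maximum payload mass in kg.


tau_arm = m_arm*g*(L/2) = 1.5*9.81*0.5/2 = 3.6787 N*m
tau_payload = tau_max - tau_arm = 99 - 3.6787 = 95.3213
m_payload = tau_payload / (g*L) = 95.3213 / (9.81*0.5) = 19.4335

19.4335 kg


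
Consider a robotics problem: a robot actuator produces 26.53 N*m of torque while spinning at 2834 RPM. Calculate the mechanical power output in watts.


omega = 2834 * 2*pi/60 = 296.775786 rad/s
P = tau * omega = 26.53 * 296.775786 = 7873.4616

7873.4616 W


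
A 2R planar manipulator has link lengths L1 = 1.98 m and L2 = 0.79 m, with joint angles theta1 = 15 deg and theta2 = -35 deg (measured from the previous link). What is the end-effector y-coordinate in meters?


y = L1*sin(th1) + L2*sin(th1+th2) = 1.98*sin(15 deg) + 0.79*sin(-20 deg) = 0.2423

0.2423 m


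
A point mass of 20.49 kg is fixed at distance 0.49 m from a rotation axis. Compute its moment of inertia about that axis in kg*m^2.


I = m*r^2 = 20.49*0.49^2 = 4.9196

4.9196 kg*m^2


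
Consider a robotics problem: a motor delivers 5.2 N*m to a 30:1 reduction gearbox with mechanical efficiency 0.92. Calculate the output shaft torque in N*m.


tau_out = tau_in * N * eta = 5.2 * 30 * 0.92 = 143.5200

143.5200 N*m


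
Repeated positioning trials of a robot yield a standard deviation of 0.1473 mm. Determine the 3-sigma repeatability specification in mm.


repeatability = 3*sigma = 3*0.1473 = 0.4419

0.4419 mm


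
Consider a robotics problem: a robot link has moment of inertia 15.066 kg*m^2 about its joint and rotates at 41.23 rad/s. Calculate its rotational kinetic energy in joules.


KE = (1/2)*I*omega^2 = 0.5*15.066*41.23^2 = 12805.4439

12805.4439 J


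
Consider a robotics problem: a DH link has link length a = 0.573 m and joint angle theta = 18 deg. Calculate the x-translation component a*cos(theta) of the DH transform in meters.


a*cos(theta) = 0.573*cos(18 deg) = 0.5450

0.5450 m


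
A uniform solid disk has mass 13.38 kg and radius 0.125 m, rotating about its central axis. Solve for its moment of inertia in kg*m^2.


I = (1/2)*m*R^2 = 0.5*13.38*0.125^2 = 0.1045

0.1045 kg*m^2


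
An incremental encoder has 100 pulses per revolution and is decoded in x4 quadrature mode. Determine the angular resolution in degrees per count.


resolution = 360 / (PPR * 4) = 360 / 400 = 0.9000

0.9000 degrees


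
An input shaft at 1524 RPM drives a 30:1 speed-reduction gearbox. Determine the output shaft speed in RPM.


omega_out = omega_in / N = 1524 / 30 = 50.8000

50.8000 RPM


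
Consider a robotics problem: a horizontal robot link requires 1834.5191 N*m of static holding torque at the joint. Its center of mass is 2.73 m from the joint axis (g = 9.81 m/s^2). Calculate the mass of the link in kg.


m = tau / (g*L) = 1834.5191 / (9.81 * 2.73) = 68.5000

68.5000 kg


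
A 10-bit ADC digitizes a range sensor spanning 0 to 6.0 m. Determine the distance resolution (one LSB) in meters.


res = range / 2^n = 6.0/2^10 = 6.0/1024 = 0.0059

0.0059 m


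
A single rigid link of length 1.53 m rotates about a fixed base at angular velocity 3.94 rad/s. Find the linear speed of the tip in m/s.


v = L*omega = 1.53 * 3.94 = 6.0282

6.0282 m/s


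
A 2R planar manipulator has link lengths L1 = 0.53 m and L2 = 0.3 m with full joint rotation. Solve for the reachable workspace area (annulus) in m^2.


r_max = L1 + L2 = 0.8300, r_min = |L1 - L2| = 0.2300
A = pi*(r_max^2 - r_min^2) = pi*(0.6889 - 0.0529) = 1.9981

1.9981 m^2


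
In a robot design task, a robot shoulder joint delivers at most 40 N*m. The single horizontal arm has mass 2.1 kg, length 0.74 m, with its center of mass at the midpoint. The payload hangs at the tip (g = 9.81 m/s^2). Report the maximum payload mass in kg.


tau_arm = m_arm*g*(L/2) = 2.1*9.81*0.74/2 = 7.6224 N*m
tau_payload = tau_max - tau_arm = 40 - 7.6224 = 32.3776
m_payload = tau_payload / (g*L) = 32.3776 / (9.81*0.74) = 4.4601

4.4601 kg


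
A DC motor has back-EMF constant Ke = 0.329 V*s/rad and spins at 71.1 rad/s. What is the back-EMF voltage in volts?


V_emf = Ke * omega = 0.329*71.1 = 23.3919

23.3919 V


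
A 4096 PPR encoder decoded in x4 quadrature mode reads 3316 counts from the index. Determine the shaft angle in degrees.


angle = counts * 360 / (PPR*4) = 3316 * 360 / 16384 = 72.8613

72.8613 degrees


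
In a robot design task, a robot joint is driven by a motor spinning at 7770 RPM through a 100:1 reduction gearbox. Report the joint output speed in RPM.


omega_joint = omega_motor / N = 7770 / 100 = 77.7000

77.7000 RPM


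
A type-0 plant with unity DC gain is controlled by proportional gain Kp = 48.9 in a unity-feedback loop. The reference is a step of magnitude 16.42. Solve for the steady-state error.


e_ss = R/(1 + Kp) = 16.42/(1 + 48.9) = 16.42/49.9000 = 0.3291

0.3291


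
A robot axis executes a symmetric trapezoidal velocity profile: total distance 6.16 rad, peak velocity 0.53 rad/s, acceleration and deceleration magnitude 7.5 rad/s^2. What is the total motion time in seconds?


t_acc = v/a = 0.53/7.5 = 0.070667 s
d_acc = v^2/(2a) = 0.018727 rad (each ramp)
d_cruise = 6.16 - 2*0.018727 = 6.122546 rad
t_cruise = 6.122546/0.53 = 11.551974 s
t_total = 2*0.070667 + 11.551974 = 11.6933

11.6933 s


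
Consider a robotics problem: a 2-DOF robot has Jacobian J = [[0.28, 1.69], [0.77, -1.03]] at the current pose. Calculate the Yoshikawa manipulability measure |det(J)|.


det(J) = 0.28*-1.03 - (1.69)*(0.77) = -1.5897
|det(J)| = 1.5897

1.5897


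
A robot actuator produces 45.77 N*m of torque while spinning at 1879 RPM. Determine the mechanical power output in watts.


omega = 1879 * 2*pi/60 = 196.768420 rad/s
P = tau * omega = 45.77 * 196.768420 = 9006.0906

9006.0906 W


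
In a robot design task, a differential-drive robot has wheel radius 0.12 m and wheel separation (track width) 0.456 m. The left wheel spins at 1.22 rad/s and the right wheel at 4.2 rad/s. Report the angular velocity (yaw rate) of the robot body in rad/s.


omega = r*(wR - wL)/L = 0.12*(4.2 - (1.22))/0.456 = 0.7842

0.7842 rad/s


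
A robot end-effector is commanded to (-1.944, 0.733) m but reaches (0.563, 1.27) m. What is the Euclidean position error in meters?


dx = 0.563 - (-1.944) = 2.5070, dy = 1.27 - (0.733) = 0.5370
err = sqrt(6.285049 + 0.288369) = 2.5639

2.5639 m


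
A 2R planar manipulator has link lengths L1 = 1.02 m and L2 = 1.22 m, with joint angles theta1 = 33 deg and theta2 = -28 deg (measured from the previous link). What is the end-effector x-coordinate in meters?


x = L1*cos(th1) + L2*cos(th1+th2) = 1.02*cos(33 deg) + 1.22*cos(5 deg) = 2.0708

2.0708 m


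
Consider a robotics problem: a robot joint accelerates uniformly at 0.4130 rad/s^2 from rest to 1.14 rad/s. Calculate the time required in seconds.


t = delta_omega / alpha = 1.14 / 0.4130 = 2.7603

2.7603 s


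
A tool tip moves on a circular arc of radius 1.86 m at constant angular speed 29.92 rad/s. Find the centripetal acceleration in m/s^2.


a_c = omega^2 * r = 29.92^2 * 1.86 = 1665.0839

1665.0839 m/s^2


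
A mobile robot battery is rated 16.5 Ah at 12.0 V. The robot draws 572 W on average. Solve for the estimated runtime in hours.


E = 16.5*12.0 = 198.0000 Wh
t = E/P = 198.0000/572 = 0.3462

0.3462 hours


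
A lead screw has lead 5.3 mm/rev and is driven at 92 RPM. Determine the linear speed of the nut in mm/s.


v = lead * (RPM/60) = 5.3*92/60 = 8.1267

8.1267 mm/s


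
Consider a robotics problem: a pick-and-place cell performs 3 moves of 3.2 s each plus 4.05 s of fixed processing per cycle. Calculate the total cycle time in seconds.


T = 3*3.2 + 4.05 = 13.6500

13.6500 s


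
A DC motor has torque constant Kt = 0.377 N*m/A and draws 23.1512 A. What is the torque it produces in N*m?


tau = Kt * I = 0.377*23.1512 = 8.7280

8.7280 N*m


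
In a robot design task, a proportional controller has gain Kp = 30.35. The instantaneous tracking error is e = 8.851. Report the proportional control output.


u_P = Kp * e = 30.35 * 8.851 = 268.6279

268.6279


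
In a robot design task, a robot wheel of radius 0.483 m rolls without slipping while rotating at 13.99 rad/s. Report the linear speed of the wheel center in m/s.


v = omega * r = 13.99 * 0.483 = 6.7572

6.7572 m/s


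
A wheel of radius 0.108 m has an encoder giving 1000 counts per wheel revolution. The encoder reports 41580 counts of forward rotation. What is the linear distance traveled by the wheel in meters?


revs = 41580/1000 = 41.580000
d = revs * 2*pi*r = 41.580000 * 2*pi*0.108 = 28.2155

28.2155 m


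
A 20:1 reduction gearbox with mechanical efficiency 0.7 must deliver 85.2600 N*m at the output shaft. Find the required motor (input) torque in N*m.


tau_in = tau_out / (N * eta) = 85.2600 / (20 * 0.7) = 6.0900

6.0900 N*m


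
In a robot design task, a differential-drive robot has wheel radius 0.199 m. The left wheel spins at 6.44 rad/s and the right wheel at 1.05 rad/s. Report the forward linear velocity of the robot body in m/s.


v = r*(wR + wL)/2 = 0.199*(1.05 + 6.44)/2 = 0.7453

0.7453 m/s


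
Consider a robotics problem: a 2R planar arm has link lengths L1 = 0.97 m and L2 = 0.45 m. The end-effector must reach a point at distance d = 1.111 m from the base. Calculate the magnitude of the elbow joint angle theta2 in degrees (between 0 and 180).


cos(th2) = (d^2 - L1^2 - L2^2)/(2*L1*L2) = (1.111^2 - 0.97^2 - 0.45^2)/(2*0.97*0.45) = 0.10414777
th2 = acos(0.10414777) = 84.0219 deg

84.0219 degrees


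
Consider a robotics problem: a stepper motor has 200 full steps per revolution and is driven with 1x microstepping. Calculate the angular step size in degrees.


step = 360/(200*1) = 360/200 = 1.8000

1.8000 degrees


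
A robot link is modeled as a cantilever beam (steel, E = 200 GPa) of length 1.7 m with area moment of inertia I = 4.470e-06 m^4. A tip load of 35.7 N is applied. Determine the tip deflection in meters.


delta = F*L^3/(3*E*I) = 35.7*1.7^3/(3*2.000e+11*4.470e-06)
      = 175.3941/2682000 = 6.5397e-05

6.5397e-05 m


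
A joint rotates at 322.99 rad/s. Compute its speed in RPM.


RPM = 322.99 * 60/(2*pi) = 3084.3273

3084.3273 RPM


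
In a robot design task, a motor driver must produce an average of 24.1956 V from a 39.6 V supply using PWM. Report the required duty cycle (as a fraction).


D = V_avg/V_supply = 24.1956/39.6 = 0.6110

0.6110


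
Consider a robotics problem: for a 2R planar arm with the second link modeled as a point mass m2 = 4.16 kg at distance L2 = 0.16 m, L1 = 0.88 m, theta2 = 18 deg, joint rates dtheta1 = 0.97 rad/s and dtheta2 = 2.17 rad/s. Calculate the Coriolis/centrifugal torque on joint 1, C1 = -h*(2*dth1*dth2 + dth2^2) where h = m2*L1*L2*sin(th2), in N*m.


h = m2*L1*L2*sin(th2) = 4.16*0.88*0.16*sin(18 deg) = 0.181000
C1 = -h*(2*0.97*2.17 + 2.17^2) = -0.181000*8.9187 = -1.6143

-1.6143 N*m


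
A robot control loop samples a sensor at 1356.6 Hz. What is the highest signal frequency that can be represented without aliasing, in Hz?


f_max = f_s/2 = 1356.6/2 = 678.3000

678.3000 Hz


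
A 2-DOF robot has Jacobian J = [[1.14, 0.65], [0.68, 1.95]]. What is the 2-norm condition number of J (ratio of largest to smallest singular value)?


JJ^T eigenvalues: trace(JJ^T) = 5.9870, det(JJ^T) = det(J)^2 = 3.17196100
s_max^2 = (5.9870 + sqrt(23.15632500))/2 = 5.39955097
s_min^2 = (5.9870 - sqrt(23.15632500))/2 = 0.58744903
kappa = s_max/s_min = sqrt(5.39955097/0.58744903) = 3.0318

3.0318


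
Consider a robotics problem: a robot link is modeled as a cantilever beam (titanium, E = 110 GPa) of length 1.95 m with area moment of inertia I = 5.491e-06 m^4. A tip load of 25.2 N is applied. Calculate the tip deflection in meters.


delta = F*L^3/(3*E*I) = 25.2*1.95^3/(3*1.100e+11*5.491e-06)
      = 186.85485/1812030 = 1.0312e-04

1.0312e-04 m


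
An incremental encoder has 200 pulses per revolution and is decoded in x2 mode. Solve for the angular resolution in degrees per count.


resolution = 360 / (PPR * 2) = 360 / 400 = 0.9000

0.9000 degrees


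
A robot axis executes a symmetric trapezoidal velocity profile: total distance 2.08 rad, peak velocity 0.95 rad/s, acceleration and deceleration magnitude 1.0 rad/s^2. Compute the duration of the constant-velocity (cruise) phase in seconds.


t_acc = v/a = 0.950000 s, d_acc = v^2/(2a) = 0.451250 rad each
d_cruise = 2.08 - 2*0.451250 = 1.177500 rad
t_cruise = d_cruise/v = 1.177500/0.95 = 1.2395

1.2395 s


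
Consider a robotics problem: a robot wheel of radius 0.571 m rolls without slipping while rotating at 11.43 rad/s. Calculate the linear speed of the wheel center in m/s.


v = omega * r = 11.43 * 0.571 = 6.5265

6.5265 m/s


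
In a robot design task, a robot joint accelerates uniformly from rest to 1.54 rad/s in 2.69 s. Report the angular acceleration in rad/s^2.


alpha = delta_omega / t = 1.54 / 2.69 = 0.5725

0.5725 rad/s^2


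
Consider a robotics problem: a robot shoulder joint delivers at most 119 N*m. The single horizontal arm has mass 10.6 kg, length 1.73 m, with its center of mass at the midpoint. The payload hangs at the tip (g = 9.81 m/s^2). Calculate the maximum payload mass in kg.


tau_arm = m_arm*g*(L/2) = 10.6*9.81*1.73/2 = 89.9479 N*m
tau_payload = tau_max - tau_arm = 119 - 89.9479 = 29.0521
m_payload = tau_payload / (g*L) = 29.0521 / (9.81*1.73) = 1.7118

1.7118 kg


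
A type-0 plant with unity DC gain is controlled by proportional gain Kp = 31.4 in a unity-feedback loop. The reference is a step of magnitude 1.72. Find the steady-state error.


e_ss = R/(1 + Kp) = 1.72/(1 + 31.4) = 1.72/32.4000 = 0.0531

0.0531


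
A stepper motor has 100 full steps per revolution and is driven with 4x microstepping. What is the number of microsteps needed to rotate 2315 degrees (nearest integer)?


step_size = 360/(100*4) = 360/400 = 0.900000 deg
n = 2315/(360/400) = 2315*400/360 = 2572.2222 -> 2572

2572 steps


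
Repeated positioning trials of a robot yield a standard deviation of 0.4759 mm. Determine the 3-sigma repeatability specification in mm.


repeatability = 3*sigma = 3*0.4759 = 1.4277

1.4277 mm


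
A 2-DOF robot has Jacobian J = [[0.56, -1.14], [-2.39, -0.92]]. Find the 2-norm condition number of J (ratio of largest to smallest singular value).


JJ^T eigenvalues: trace(JJ^T) = 8.1717, det(JJ^T) = det(J)^2 = 10.49630404
s_max^2 = (8.1717 + sqrt(24.79146473))/2 = 6.57540140
s_min^2 = (8.1717 - sqrt(24.79146473))/2 = 1.59629860
kappa = s_max/s_min = sqrt(6.57540140/1.59629860) = 2.0296

2.0296


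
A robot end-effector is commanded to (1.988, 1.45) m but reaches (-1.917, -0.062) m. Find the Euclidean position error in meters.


dx = -1.917 - (1.988) = -3.9050, dy = -0.062 - (1.45) = -1.5120
err = sqrt(15.249025 + 2.286144) = 4.1875

4.1875 m


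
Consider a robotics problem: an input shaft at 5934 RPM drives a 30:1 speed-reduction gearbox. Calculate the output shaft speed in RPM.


omega_out = omega_in / N = 5934 / 30 = 197.8000

197.8000 RPM


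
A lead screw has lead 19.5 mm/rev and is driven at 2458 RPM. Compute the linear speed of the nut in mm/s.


v = lead * (RPM/60) = 19.5*2458/60 = 798.8500

798.8500 mm/s


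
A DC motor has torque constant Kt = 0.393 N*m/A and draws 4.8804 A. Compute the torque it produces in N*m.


tau = Kt * I = 0.393*4.8804 = 1.9180

1.9180 N*m


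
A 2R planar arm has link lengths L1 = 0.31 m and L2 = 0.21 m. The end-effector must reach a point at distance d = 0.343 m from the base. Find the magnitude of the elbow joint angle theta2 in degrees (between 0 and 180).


cos(th2) = (d^2 - L1^2 - L2^2)/(2*L1*L2) = (0.343^2 - 0.31^2 - 0.21^2)/(2*0.31*0.21) = -0.17320276
th2 = acos(-0.17320276) = 99.9741 deg

99.9741 degrees


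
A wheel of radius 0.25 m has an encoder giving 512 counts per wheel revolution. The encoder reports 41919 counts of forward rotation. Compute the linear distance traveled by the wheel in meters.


revs = 41919/512 = 81.873047
d = revs * 2*pi*r = 81.873047 * 2*pi*0.25 = 128.6059

128.6059 m


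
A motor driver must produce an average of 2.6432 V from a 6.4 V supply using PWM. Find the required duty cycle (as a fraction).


D = V_avg/V_supply = 2.6432/6.4 = 0.4130

0.4130


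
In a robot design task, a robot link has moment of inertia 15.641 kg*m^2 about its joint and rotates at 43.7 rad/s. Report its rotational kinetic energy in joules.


KE = (1/2)*I*omega^2 = 0.5*15.641*43.7^2 = 14934.7306

14934.7306 J


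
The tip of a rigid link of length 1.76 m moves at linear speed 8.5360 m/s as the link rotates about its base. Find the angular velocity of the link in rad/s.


omega = v / L = 8.5360 / 1.76 = 4.8500

4.8500 rad/s


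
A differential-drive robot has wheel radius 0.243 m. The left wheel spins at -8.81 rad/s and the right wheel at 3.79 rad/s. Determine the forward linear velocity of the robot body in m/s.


v = r*(wR + wL)/2 = 0.243*(3.79 + -8.81)/2 = -0.6099

-0.6099 m/s


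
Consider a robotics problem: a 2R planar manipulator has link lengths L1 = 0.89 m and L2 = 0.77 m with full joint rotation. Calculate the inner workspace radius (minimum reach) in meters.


r_min = |L1 - L2| = |0.89 - 0.77| = 0.1200

0.1200 m


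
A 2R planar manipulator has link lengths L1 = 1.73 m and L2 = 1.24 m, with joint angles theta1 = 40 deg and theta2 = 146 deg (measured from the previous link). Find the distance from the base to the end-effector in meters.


x = L1*cos(th1) + L2*cos(th1+th2) = 0.092050
y = L1*sin(th1) + L2*sin(th1+th2) = 0.982407
d = sqrt(x^2 + y^2) = sqrt(0.008473 + 0.965124) = 0.9867

0.9867 m


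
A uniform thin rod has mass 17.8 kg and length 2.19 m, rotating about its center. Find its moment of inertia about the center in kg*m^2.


I = (1/12)*m*L^2 = (1/12)*17.8*2.19^2 = 7.1142

7.1142 kg*m^2


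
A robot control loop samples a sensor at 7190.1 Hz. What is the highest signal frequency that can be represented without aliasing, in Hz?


f_max = f_s/2 = 7190.1/2 = 3595.0500

3595.0500 Hz


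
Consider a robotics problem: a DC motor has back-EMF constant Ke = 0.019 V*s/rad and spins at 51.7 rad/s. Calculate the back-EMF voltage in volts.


V_emf = Ke * omega = 0.019*51.7 = 0.9823

0.9823 V


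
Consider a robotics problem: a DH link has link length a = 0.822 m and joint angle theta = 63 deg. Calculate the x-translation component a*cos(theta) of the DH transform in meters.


a*cos(theta) = 0.822*cos(63 deg) = 0.3732

0.3732 m
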